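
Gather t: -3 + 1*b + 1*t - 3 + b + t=2*b + 2*t - 6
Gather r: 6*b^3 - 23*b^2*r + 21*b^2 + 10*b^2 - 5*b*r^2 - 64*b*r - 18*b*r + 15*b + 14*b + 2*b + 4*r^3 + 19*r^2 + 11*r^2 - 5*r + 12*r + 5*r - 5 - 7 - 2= 6*b^3 + 31*b^2 + 31*b + 4*r^3 + r^2*(30 - 5*b) + r*(-23*b^2 - 82*b + 12) - 14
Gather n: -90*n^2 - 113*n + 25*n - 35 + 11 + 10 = -90*n^2 - 88*n - 14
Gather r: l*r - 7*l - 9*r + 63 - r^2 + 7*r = -7*l - r^2 + r*(l - 2) + 63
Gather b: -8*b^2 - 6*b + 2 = -8*b^2 - 6*b + 2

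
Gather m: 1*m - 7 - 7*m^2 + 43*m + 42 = -7*m^2 + 44*m + 35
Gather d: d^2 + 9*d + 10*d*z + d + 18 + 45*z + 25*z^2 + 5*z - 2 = d^2 + d*(10*z + 10) + 25*z^2 + 50*z + 16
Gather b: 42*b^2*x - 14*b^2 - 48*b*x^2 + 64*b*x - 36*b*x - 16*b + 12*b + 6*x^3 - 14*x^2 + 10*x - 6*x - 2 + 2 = b^2*(42*x - 14) + b*(-48*x^2 + 28*x - 4) + 6*x^3 - 14*x^2 + 4*x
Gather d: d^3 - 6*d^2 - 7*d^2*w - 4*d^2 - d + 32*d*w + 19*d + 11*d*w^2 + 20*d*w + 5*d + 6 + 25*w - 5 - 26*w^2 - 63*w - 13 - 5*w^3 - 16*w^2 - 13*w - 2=d^3 + d^2*(-7*w - 10) + d*(11*w^2 + 52*w + 23) - 5*w^3 - 42*w^2 - 51*w - 14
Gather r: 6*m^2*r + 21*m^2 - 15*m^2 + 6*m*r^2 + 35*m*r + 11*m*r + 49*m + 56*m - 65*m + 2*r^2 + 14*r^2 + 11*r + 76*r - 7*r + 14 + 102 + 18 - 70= 6*m^2 + 40*m + r^2*(6*m + 16) + r*(6*m^2 + 46*m + 80) + 64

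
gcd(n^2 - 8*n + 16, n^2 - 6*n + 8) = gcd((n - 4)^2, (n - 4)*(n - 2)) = n - 4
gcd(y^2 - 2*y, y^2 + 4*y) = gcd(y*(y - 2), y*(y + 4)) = y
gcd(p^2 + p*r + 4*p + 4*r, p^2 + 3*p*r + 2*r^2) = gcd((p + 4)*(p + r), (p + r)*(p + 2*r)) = p + r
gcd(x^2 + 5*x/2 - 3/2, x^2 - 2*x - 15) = x + 3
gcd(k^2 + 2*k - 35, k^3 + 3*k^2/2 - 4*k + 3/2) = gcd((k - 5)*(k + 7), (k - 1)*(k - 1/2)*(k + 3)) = 1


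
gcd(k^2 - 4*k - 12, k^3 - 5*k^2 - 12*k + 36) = k - 6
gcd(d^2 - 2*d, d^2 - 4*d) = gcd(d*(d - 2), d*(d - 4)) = d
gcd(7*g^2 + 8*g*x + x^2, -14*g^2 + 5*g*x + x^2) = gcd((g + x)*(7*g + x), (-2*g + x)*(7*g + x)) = 7*g + x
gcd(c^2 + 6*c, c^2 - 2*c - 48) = c + 6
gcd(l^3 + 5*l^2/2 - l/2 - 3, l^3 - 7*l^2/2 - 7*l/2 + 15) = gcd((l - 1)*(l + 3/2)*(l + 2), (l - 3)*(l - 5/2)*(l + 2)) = l + 2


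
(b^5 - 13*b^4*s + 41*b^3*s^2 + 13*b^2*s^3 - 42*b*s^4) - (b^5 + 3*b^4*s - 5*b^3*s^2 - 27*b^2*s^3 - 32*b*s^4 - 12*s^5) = -16*b^4*s + 46*b^3*s^2 + 40*b^2*s^3 - 10*b*s^4 + 12*s^5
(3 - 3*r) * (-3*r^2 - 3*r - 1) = 9*r^3 - 6*r - 3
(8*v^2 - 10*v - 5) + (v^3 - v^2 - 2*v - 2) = v^3 + 7*v^2 - 12*v - 7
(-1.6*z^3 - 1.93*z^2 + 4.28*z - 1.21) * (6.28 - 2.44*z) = 3.904*z^4 - 5.3388*z^3 - 22.5636*z^2 + 29.8308*z - 7.5988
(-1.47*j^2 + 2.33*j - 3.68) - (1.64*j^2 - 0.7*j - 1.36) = -3.11*j^2 + 3.03*j - 2.32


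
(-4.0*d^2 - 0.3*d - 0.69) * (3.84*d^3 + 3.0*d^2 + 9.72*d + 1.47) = -15.36*d^5 - 13.152*d^4 - 42.4296*d^3 - 10.866*d^2 - 7.1478*d - 1.0143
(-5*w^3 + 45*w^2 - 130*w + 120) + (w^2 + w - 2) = -5*w^3 + 46*w^2 - 129*w + 118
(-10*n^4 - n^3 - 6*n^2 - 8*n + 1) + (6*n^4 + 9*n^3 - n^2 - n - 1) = -4*n^4 + 8*n^3 - 7*n^2 - 9*n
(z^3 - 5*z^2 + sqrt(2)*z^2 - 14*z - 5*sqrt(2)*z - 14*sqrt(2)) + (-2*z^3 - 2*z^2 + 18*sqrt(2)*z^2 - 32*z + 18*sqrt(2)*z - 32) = -z^3 - 7*z^2 + 19*sqrt(2)*z^2 - 46*z + 13*sqrt(2)*z - 32 - 14*sqrt(2)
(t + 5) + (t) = 2*t + 5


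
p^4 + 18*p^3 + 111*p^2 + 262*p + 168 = (p + 1)*(p + 4)*(p + 6)*(p + 7)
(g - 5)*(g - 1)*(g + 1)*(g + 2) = g^4 - 3*g^3 - 11*g^2 + 3*g + 10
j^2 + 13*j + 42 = (j + 6)*(j + 7)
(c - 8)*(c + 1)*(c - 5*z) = c^3 - 5*c^2*z - 7*c^2 + 35*c*z - 8*c + 40*z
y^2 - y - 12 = (y - 4)*(y + 3)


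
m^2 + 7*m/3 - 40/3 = (m - 8/3)*(m + 5)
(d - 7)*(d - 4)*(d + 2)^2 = d^4 - 7*d^3 - 12*d^2 + 68*d + 112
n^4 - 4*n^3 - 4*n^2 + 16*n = n*(n - 4)*(n - 2)*(n + 2)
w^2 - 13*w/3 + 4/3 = (w - 4)*(w - 1/3)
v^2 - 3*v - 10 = (v - 5)*(v + 2)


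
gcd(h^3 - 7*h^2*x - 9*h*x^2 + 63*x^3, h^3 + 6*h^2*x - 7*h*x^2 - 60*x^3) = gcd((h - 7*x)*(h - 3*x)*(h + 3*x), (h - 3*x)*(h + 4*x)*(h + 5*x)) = -h + 3*x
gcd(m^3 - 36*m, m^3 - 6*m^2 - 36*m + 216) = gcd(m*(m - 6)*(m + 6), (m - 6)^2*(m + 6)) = m^2 - 36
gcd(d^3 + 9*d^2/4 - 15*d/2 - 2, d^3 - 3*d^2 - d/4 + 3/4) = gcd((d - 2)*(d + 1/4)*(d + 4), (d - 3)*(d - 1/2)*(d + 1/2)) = 1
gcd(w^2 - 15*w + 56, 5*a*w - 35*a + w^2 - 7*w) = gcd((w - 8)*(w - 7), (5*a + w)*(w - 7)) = w - 7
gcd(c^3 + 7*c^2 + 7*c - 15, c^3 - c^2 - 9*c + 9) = c^2 + 2*c - 3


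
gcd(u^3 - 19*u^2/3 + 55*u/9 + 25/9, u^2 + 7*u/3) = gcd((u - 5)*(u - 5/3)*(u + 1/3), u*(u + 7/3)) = 1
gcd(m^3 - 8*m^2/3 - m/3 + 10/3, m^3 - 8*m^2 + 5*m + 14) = m^2 - m - 2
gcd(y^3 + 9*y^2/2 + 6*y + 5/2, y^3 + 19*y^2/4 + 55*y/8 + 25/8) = y^2 + 7*y/2 + 5/2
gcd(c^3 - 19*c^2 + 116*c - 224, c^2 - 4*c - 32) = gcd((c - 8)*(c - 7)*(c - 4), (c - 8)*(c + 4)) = c - 8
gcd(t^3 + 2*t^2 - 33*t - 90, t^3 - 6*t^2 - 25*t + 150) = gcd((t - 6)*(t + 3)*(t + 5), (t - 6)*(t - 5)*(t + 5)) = t^2 - t - 30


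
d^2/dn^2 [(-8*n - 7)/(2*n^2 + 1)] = 4*(-16*n^3 - 42*n^2 + 24*n + 7)/(8*n^6 + 12*n^4 + 6*n^2 + 1)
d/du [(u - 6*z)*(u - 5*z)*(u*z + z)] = z*(3*u^2 - 22*u*z + 2*u + 30*z^2 - 11*z)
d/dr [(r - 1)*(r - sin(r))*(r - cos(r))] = (1 - r)*(r - cos(r))*(cos(r) - 1) + (r - 1)*(r - sin(r))*(sin(r) + 1) + (r - sin(r))*(r - cos(r))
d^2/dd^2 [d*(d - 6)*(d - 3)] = 6*d - 18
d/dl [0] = 0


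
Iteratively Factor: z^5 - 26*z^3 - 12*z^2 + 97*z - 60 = (z - 1)*(z^4 + z^3 - 25*z^2 - 37*z + 60) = (z - 5)*(z - 1)*(z^3 + 6*z^2 + 5*z - 12) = (z - 5)*(z - 1)^2*(z^2 + 7*z + 12) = (z - 5)*(z - 1)^2*(z + 3)*(z + 4)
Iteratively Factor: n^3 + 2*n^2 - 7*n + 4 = (n - 1)*(n^2 + 3*n - 4) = (n - 1)^2*(n + 4)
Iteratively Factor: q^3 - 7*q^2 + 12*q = (q - 4)*(q^2 - 3*q) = (q - 4)*(q - 3)*(q)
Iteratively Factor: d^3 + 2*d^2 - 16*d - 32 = (d + 2)*(d^2 - 16) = (d + 2)*(d + 4)*(d - 4)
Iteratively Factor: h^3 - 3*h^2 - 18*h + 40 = (h + 4)*(h^2 - 7*h + 10) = (h - 2)*(h + 4)*(h - 5)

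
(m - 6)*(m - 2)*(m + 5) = m^3 - 3*m^2 - 28*m + 60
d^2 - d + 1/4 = (d - 1/2)^2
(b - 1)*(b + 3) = b^2 + 2*b - 3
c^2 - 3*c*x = c*(c - 3*x)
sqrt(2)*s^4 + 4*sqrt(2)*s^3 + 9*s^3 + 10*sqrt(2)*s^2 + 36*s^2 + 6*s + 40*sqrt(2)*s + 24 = (s + 4)*(s + sqrt(2))*(s + 3*sqrt(2))*(sqrt(2)*s + 1)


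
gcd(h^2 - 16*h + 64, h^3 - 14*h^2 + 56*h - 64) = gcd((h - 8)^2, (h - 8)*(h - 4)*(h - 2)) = h - 8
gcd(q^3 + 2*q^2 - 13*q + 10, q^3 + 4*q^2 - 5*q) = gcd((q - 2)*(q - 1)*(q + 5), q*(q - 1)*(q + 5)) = q^2 + 4*q - 5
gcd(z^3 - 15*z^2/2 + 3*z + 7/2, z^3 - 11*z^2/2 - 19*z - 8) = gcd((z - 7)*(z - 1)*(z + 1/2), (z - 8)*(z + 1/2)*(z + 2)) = z + 1/2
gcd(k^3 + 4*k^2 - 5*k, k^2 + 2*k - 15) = k + 5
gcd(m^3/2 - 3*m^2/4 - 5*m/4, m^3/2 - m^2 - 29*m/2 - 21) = 1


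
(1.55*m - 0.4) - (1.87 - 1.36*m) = 2.91*m - 2.27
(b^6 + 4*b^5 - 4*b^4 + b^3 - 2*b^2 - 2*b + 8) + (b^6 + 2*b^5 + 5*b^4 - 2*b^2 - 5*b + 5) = 2*b^6 + 6*b^5 + b^4 + b^3 - 4*b^2 - 7*b + 13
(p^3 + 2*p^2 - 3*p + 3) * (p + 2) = p^4 + 4*p^3 + p^2 - 3*p + 6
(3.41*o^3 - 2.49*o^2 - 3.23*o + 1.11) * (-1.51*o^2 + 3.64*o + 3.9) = -5.1491*o^5 + 16.1723*o^4 + 9.1127*o^3 - 23.1443*o^2 - 8.5566*o + 4.329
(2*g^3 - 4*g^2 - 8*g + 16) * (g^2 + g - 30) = 2*g^5 - 2*g^4 - 72*g^3 + 128*g^2 + 256*g - 480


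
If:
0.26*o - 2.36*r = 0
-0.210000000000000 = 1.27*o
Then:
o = -0.17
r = -0.02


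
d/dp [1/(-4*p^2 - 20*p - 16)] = (2*p + 5)/(4*(p^2 + 5*p + 4)^2)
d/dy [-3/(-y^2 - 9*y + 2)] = 3*(-2*y - 9)/(y^2 + 9*y - 2)^2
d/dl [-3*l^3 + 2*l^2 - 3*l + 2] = -9*l^2 + 4*l - 3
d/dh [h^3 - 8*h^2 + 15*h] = 3*h^2 - 16*h + 15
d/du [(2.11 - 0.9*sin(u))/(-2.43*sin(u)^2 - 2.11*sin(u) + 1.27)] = (-2.187*sin(u)^2 + 10.2546*sin(u) + 3.3091)*cos(u)/(5.9049*sin(u)^4 + 10.2546*sin(u)^3 - 1.7201*sin(u)^2 - 5.3594*sin(u) + 1.6129)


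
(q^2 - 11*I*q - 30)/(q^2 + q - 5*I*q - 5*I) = (q - 6*I)/(q + 1)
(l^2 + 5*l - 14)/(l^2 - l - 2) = (l + 7)/(l + 1)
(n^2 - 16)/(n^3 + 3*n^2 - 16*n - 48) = 1/(n + 3)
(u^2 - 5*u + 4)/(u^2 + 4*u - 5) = (u - 4)/(u + 5)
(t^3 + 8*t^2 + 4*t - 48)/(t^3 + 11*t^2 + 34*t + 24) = (t - 2)/(t + 1)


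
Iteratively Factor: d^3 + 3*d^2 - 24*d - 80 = (d + 4)*(d^2 - d - 20) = (d + 4)^2*(d - 5)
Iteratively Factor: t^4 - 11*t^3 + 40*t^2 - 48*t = (t - 3)*(t^3 - 8*t^2 + 16*t) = t*(t - 3)*(t^2 - 8*t + 16) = t*(t - 4)*(t - 3)*(t - 4)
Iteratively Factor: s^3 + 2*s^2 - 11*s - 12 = (s - 3)*(s^2 + 5*s + 4) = (s - 3)*(s + 4)*(s + 1)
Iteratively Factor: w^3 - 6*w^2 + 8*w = (w)*(w^2 - 6*w + 8) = w*(w - 2)*(w - 4)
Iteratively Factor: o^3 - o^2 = (o)*(o^2 - o) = o^2*(o - 1)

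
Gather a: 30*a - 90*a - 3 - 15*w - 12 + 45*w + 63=-60*a + 30*w + 48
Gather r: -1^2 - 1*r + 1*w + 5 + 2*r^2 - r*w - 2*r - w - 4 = 2*r^2 + r*(-w - 3)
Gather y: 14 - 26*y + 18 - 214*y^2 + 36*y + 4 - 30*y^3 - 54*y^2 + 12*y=-30*y^3 - 268*y^2 + 22*y + 36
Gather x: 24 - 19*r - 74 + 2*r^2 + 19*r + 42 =2*r^2 - 8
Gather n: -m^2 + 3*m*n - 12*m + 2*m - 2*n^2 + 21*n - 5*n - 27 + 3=-m^2 - 10*m - 2*n^2 + n*(3*m + 16) - 24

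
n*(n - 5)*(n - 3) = n^3 - 8*n^2 + 15*n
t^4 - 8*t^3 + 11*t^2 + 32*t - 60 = (t - 5)*(t - 3)*(t - 2)*(t + 2)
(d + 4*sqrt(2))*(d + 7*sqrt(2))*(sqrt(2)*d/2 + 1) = sqrt(2)*d^3/2 + 12*d^2 + 39*sqrt(2)*d + 56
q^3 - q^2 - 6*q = q*(q - 3)*(q + 2)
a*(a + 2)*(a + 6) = a^3 + 8*a^2 + 12*a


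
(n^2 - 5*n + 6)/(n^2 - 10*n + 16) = (n - 3)/(n - 8)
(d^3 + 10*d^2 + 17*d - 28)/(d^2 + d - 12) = (d^2 + 6*d - 7)/(d - 3)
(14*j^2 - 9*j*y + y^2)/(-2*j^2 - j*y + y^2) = (-7*j + y)/(j + y)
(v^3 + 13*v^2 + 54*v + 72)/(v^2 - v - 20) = (v^2 + 9*v + 18)/(v - 5)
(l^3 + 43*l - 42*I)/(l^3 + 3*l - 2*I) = (l^2 + I*l + 42)/(l^2 + I*l + 2)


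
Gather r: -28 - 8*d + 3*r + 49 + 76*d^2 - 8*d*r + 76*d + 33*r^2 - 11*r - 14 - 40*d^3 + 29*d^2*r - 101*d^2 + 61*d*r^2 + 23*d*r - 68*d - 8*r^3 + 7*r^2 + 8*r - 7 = -40*d^3 - 25*d^2 - 8*r^3 + r^2*(61*d + 40) + r*(29*d^2 + 15*d)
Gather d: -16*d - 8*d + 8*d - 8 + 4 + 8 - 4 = -16*d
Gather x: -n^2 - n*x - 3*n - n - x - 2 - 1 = -n^2 - 4*n + x*(-n - 1) - 3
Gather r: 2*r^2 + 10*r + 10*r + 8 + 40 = 2*r^2 + 20*r + 48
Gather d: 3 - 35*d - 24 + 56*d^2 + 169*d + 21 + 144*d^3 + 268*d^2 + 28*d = 144*d^3 + 324*d^2 + 162*d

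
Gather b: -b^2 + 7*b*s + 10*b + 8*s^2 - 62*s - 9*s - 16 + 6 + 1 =-b^2 + b*(7*s + 10) + 8*s^2 - 71*s - 9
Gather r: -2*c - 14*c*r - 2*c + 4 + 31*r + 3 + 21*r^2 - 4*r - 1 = -4*c + 21*r^2 + r*(27 - 14*c) + 6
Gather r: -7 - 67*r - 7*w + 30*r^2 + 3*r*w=30*r^2 + r*(3*w - 67) - 7*w - 7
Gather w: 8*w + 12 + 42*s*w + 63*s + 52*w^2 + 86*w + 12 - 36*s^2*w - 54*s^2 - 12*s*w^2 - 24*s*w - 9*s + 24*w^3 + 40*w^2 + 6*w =-54*s^2 + 54*s + 24*w^3 + w^2*(92 - 12*s) + w*(-36*s^2 + 18*s + 100) + 24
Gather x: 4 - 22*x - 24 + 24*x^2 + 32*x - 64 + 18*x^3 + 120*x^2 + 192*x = 18*x^3 + 144*x^2 + 202*x - 84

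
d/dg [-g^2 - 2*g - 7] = -2*g - 2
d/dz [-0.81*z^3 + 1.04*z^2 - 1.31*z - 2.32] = -2.43*z^2 + 2.08*z - 1.31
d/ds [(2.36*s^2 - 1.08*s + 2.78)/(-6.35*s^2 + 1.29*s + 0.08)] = (-3.8136*s^2 + 35.6836*s - 3.6726)/(40.3225*s^4 - 16.383*s^3 + 0.6481*s^2 + 0.2064*s + 0.0064)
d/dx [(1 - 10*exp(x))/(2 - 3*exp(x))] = -17*exp(x)/(3*exp(x) - 2)^2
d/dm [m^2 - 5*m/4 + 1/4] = 2*m - 5/4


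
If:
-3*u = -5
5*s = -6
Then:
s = -6/5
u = 5/3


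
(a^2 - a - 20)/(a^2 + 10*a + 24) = (a - 5)/(a + 6)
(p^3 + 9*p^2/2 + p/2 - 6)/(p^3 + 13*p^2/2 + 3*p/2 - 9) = (p + 4)/(p + 6)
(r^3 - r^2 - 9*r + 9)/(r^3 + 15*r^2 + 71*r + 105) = (r^2 - 4*r + 3)/(r^2 + 12*r + 35)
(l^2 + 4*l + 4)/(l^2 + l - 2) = (l + 2)/(l - 1)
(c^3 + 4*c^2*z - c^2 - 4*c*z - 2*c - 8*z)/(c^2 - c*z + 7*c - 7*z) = (c^3 + 4*c^2*z - c^2 - 4*c*z - 2*c - 8*z)/(c^2 - c*z + 7*c - 7*z)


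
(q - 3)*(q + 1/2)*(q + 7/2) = q^3 + q^2 - 41*q/4 - 21/4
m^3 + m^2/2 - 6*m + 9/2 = (m - 3/2)*(m - 1)*(m + 3)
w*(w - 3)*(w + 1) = w^3 - 2*w^2 - 3*w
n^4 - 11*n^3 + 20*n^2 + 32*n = n*(n - 8)*(n - 4)*(n + 1)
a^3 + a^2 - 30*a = a*(a - 5)*(a + 6)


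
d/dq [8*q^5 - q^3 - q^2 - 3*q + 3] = 40*q^4 - 3*q^2 - 2*q - 3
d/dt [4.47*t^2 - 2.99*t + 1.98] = 8.94*t - 2.99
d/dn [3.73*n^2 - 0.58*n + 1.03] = 7.46*n - 0.58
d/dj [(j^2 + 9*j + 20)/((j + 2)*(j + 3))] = 2*(-2*j^2 - 14*j - 23)/(j^4 + 10*j^3 + 37*j^2 + 60*j + 36)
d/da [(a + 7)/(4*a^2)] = (-a - 14)/(4*a^3)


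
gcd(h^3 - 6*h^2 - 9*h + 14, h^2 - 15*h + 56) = h - 7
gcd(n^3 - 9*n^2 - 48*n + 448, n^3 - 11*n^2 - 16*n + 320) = n^2 - 16*n + 64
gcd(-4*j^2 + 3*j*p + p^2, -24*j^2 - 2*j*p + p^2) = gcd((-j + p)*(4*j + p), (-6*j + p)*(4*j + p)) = 4*j + p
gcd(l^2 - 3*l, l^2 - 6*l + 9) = l - 3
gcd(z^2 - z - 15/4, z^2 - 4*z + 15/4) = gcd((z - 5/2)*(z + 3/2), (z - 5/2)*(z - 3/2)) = z - 5/2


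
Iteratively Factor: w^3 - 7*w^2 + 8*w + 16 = (w + 1)*(w^2 - 8*w + 16) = (w - 4)*(w + 1)*(w - 4)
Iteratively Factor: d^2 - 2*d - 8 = (d - 4)*(d + 2)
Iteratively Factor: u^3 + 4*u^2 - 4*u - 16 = (u + 4)*(u^2 - 4) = (u + 2)*(u + 4)*(u - 2)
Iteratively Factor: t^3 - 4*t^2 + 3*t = (t - 1)*(t^2 - 3*t) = t*(t - 1)*(t - 3)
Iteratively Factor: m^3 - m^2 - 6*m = (m)*(m^2 - m - 6) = m*(m + 2)*(m - 3)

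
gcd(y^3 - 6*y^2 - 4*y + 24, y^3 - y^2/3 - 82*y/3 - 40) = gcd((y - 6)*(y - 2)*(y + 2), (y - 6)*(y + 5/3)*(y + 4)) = y - 6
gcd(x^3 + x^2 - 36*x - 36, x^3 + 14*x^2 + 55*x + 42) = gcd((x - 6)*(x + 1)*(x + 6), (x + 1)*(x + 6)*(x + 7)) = x^2 + 7*x + 6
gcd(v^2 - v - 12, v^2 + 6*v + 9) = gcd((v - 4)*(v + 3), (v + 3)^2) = v + 3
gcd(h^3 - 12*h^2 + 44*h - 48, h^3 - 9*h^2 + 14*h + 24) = h^2 - 10*h + 24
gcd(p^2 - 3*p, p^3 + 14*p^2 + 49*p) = p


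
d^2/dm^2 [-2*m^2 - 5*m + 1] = -4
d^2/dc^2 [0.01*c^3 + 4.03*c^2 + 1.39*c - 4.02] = 0.06*c + 8.06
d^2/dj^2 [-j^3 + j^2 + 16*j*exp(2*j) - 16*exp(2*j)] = 64*j*exp(2*j) - 6*j + 2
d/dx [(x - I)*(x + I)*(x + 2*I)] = 3*x^2 + 4*I*x + 1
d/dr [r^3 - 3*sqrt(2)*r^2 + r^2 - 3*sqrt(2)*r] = 3*r^2 - 6*sqrt(2)*r + 2*r - 3*sqrt(2)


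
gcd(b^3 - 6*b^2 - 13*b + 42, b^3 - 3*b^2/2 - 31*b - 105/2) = b^2 - 4*b - 21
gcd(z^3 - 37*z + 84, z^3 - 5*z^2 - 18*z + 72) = z - 3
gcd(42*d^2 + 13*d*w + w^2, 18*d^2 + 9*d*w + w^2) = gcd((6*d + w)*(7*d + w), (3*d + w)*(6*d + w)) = 6*d + w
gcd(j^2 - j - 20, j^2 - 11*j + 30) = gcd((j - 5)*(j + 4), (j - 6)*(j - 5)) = j - 5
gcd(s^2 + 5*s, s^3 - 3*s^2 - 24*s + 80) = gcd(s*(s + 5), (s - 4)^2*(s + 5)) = s + 5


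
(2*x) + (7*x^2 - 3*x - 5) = 7*x^2 - x - 5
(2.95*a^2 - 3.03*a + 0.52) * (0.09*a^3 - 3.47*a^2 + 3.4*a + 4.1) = 0.2655*a^5 - 10.5092*a^4 + 20.5909*a^3 - 0.0114000000000019*a^2 - 10.655*a + 2.132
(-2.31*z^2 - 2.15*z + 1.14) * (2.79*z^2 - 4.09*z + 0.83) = -6.4449*z^4 + 3.4494*z^3 + 10.0568*z^2 - 6.4471*z + 0.9462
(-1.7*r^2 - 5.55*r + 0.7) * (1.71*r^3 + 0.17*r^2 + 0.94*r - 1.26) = -2.907*r^5 - 9.7795*r^4 - 1.3445*r^3 - 2.956*r^2 + 7.651*r - 0.882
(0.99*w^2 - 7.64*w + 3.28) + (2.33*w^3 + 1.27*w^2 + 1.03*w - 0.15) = 2.33*w^3 + 2.26*w^2 - 6.61*w + 3.13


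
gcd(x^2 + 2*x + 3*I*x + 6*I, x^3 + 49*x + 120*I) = x + 3*I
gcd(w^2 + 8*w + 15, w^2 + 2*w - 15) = w + 5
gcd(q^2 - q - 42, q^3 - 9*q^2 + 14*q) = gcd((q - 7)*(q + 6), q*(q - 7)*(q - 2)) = q - 7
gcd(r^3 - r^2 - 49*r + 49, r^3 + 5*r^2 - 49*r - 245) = r^2 - 49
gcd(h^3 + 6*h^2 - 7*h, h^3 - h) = h^2 - h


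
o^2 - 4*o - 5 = (o - 5)*(o + 1)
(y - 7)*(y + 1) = y^2 - 6*y - 7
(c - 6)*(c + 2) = c^2 - 4*c - 12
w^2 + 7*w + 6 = (w + 1)*(w + 6)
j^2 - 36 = (j - 6)*(j + 6)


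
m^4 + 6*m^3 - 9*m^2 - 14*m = m*(m - 2)*(m + 1)*(m + 7)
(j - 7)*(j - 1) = j^2 - 8*j + 7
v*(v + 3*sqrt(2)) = v^2 + 3*sqrt(2)*v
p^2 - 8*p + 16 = (p - 4)^2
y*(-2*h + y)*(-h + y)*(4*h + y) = 8*h^3*y - 10*h^2*y^2 + h*y^3 + y^4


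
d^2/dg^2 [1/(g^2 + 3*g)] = 2*(-g*(g + 3) + (2*g + 3)^2)/(g^3*(g + 3)^3)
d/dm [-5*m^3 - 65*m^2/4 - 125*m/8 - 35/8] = -15*m^2 - 65*m/2 - 125/8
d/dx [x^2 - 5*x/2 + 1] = 2*x - 5/2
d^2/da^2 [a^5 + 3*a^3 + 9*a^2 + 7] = 20*a^3 + 18*a + 18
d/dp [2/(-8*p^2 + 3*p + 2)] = 2*(16*p - 3)/(-8*p^2 + 3*p + 2)^2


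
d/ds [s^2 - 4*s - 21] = 2*s - 4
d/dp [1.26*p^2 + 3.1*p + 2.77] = 2.52*p + 3.1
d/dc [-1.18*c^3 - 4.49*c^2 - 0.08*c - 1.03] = -3.54*c^2 - 8.98*c - 0.08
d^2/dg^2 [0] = 0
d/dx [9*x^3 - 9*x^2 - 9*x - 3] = 27*x^2 - 18*x - 9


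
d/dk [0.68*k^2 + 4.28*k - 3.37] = 1.36*k + 4.28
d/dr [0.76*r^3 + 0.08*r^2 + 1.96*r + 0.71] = 2.28*r^2 + 0.16*r + 1.96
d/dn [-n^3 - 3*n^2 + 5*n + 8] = -3*n^2 - 6*n + 5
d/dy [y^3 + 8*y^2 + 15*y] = 3*y^2 + 16*y + 15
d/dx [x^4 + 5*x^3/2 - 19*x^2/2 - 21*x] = 4*x^3 + 15*x^2/2 - 19*x - 21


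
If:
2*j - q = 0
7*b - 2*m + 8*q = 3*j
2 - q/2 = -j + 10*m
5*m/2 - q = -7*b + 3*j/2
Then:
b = -17/385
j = 3/55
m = 1/5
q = 6/55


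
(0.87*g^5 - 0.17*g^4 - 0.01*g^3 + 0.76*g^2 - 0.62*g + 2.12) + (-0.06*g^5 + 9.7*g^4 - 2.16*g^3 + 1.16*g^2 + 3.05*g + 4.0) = 0.81*g^5 + 9.53*g^4 - 2.17*g^3 + 1.92*g^2 + 2.43*g + 6.12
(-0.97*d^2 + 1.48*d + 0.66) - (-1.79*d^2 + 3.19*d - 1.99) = 0.82*d^2 - 1.71*d + 2.65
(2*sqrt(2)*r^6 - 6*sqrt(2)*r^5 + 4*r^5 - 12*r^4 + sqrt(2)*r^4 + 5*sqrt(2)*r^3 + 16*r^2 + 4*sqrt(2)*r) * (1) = 2*sqrt(2)*r^6 - 6*sqrt(2)*r^5 + 4*r^5 - 12*r^4 + sqrt(2)*r^4 + 5*sqrt(2)*r^3 + 16*r^2 + 4*sqrt(2)*r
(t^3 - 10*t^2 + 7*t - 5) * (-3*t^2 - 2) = -3*t^5 + 30*t^4 - 23*t^3 + 35*t^2 - 14*t + 10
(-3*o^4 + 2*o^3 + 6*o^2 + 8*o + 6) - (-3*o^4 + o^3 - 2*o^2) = o^3 + 8*o^2 + 8*o + 6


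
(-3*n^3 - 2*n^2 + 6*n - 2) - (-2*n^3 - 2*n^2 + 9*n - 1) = -n^3 - 3*n - 1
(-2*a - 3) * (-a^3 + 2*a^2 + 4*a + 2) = 2*a^4 - a^3 - 14*a^2 - 16*a - 6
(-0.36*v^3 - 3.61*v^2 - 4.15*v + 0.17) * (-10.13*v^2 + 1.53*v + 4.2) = 3.6468*v^5 + 36.0185*v^4 + 35.0042*v^3 - 23.2336*v^2 - 17.1699*v + 0.714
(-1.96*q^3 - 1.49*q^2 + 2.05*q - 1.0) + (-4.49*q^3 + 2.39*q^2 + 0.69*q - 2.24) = -6.45*q^3 + 0.9*q^2 + 2.74*q - 3.24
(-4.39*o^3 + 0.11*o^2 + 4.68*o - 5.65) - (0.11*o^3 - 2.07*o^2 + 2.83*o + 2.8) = -4.5*o^3 + 2.18*o^2 + 1.85*o - 8.45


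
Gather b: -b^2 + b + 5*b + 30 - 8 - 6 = -b^2 + 6*b + 16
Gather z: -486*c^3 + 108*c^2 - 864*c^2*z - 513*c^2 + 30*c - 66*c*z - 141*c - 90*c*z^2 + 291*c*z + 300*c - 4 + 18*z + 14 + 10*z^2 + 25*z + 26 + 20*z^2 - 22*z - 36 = -486*c^3 - 405*c^2 + 189*c + z^2*(30 - 90*c) + z*(-864*c^2 + 225*c + 21)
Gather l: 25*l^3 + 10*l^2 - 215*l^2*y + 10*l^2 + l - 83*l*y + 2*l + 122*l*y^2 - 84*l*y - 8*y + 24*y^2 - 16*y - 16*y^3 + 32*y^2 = 25*l^3 + l^2*(20 - 215*y) + l*(122*y^2 - 167*y + 3) - 16*y^3 + 56*y^2 - 24*y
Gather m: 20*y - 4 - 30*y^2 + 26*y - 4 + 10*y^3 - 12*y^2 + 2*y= 10*y^3 - 42*y^2 + 48*y - 8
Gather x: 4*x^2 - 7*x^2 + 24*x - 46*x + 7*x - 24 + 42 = -3*x^2 - 15*x + 18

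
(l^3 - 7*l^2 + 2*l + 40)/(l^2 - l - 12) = (l^2 - 3*l - 10)/(l + 3)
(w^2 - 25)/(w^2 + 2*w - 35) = (w + 5)/(w + 7)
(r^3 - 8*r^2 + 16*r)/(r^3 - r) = (r^2 - 8*r + 16)/(r^2 - 1)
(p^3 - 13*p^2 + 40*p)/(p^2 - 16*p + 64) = p*(p - 5)/(p - 8)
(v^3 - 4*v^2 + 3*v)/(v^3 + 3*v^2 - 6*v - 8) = v*(v^2 - 4*v + 3)/(v^3 + 3*v^2 - 6*v - 8)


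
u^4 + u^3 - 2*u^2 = u^2*(u - 1)*(u + 2)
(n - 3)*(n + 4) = n^2 + n - 12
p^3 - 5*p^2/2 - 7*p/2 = p*(p - 7/2)*(p + 1)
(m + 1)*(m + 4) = m^2 + 5*m + 4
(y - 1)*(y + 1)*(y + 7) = y^3 + 7*y^2 - y - 7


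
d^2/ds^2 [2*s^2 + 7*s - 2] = 4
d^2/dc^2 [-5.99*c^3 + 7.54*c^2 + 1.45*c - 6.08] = 15.08 - 35.94*c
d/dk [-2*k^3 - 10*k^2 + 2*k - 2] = -6*k^2 - 20*k + 2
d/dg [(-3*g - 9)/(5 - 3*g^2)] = 3*(3*g^2 - 6*g*(g + 3) - 5)/(3*g^2 - 5)^2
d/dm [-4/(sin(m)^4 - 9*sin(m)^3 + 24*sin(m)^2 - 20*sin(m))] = 4*(4*cos(m) - 19/tan(m) + 10*cos(m)/sin(m)^2)/((sin(m) - 5)^2*(sin(m) - 2)^3)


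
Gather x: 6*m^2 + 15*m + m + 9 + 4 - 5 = 6*m^2 + 16*m + 8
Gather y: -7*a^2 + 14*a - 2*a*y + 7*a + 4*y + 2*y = -7*a^2 + 21*a + y*(6 - 2*a)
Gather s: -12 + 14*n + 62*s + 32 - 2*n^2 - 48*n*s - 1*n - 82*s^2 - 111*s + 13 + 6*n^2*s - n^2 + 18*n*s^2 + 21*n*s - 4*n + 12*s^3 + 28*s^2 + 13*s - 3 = -3*n^2 + 9*n + 12*s^3 + s^2*(18*n - 54) + s*(6*n^2 - 27*n - 36) + 30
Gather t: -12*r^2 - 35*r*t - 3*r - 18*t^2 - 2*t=-12*r^2 - 3*r - 18*t^2 + t*(-35*r - 2)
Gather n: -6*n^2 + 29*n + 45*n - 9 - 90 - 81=-6*n^2 + 74*n - 180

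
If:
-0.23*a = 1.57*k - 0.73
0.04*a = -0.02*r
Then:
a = -0.5*r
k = 0.0732484076433121*r + 0.464968152866242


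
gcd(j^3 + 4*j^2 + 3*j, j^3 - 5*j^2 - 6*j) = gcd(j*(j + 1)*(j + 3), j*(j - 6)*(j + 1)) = j^2 + j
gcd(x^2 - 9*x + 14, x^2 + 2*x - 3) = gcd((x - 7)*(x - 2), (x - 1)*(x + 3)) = 1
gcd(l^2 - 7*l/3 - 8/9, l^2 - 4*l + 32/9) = l - 8/3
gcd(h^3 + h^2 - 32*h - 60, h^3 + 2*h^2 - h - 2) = h + 2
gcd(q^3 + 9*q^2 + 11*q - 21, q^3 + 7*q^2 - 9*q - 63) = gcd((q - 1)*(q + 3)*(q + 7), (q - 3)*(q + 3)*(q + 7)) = q^2 + 10*q + 21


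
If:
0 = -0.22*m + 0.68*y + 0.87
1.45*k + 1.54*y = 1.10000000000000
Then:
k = 0.758620689655172 - 1.06206896551724*y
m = 3.09090909090909*y + 3.95454545454545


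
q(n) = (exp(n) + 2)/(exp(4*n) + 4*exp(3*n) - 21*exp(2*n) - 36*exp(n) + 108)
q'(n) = (exp(n) + 2)*(-4*exp(4*n) - 12*exp(3*n) + 42*exp(2*n) + 36*exp(n))/(exp(4*n) + 4*exp(3*n) - 21*exp(2*n) - 36*exp(n) + 108)^2 + exp(n)/(exp(4*n) + 4*exp(3*n) - 21*exp(2*n) - 36*exp(n) + 108)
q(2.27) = 0.00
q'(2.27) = -0.00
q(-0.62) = 0.03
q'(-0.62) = 0.02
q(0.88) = -0.40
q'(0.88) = 0.78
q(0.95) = -0.39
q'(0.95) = -0.64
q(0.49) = 0.20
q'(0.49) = 1.13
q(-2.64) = 0.02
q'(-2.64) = 0.00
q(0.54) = 0.28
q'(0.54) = 2.03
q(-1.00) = 0.03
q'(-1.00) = 0.01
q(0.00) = 0.05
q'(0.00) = 0.08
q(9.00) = 0.00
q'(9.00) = 0.00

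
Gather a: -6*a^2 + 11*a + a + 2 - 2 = -6*a^2 + 12*a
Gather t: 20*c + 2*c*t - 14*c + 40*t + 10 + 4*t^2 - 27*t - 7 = 6*c + 4*t^2 + t*(2*c + 13) + 3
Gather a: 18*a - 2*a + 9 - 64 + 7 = 16*a - 48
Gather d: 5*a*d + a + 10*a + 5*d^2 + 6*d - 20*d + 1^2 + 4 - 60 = 11*a + 5*d^2 + d*(5*a - 14) - 55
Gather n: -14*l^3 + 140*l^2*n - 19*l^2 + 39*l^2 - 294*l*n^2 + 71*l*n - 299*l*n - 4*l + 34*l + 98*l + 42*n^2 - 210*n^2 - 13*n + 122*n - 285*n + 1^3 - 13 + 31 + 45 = -14*l^3 + 20*l^2 + 128*l + n^2*(-294*l - 168) + n*(140*l^2 - 228*l - 176) + 64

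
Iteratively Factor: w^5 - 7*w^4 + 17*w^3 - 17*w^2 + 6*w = (w - 2)*(w^4 - 5*w^3 + 7*w^2 - 3*w) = (w - 2)*(w - 1)*(w^3 - 4*w^2 + 3*w) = (w - 2)*(w - 1)^2*(w^2 - 3*w) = w*(w - 2)*(w - 1)^2*(w - 3)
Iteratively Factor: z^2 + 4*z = (z)*(z + 4)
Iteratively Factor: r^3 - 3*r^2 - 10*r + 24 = (r + 3)*(r^2 - 6*r + 8) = (r - 2)*(r + 3)*(r - 4)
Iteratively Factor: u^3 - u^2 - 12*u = (u - 4)*(u^2 + 3*u) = (u - 4)*(u + 3)*(u)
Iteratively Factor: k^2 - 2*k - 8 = (k - 4)*(k + 2)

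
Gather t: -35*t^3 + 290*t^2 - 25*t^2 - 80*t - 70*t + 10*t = -35*t^3 + 265*t^2 - 140*t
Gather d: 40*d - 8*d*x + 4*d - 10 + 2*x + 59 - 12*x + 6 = d*(44 - 8*x) - 10*x + 55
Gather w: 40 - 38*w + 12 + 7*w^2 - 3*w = 7*w^2 - 41*w + 52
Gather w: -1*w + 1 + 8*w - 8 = 7*w - 7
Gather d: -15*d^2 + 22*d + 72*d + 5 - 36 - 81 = -15*d^2 + 94*d - 112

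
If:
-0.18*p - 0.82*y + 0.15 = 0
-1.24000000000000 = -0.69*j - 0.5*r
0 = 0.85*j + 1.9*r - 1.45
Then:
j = 1.84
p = 0.833333333333333 - 4.55555555555556*y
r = -0.06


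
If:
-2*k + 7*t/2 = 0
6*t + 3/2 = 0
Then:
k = -7/16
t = -1/4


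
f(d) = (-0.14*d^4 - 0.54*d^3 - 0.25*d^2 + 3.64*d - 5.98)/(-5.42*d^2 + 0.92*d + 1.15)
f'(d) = (10.84*d - 0.92)*(-0.14*d^4 - 0.54*d^3 - 0.25*d^2 + 3.64*d - 5.98)/(-5.42*d^2 + 0.92*d + 1.15)^2 + (-0.56*d^3 - 1.62*d^2 - 0.5*d + 3.64)/(-5.42*d^2 + 0.92*d + 1.15) = (1.5176*d^5 + 2.5404*d^4 - 1.6376*d^3 + 17.6358*d^2 - 65.3982*d + 9.6876)/(29.3764*d^4 - 9.9728*d^3 - 11.6196*d^2 + 2.116*d + 1.3225)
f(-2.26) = 0.45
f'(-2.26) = 0.30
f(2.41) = 0.39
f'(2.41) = 0.18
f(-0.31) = -20.69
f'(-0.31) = 268.18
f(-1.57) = 0.81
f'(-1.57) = 0.87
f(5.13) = 1.20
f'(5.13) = 0.38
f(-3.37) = 0.29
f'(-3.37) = 0.04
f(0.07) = -4.82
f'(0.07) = 3.68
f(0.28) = -5.08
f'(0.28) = -7.52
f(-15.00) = 4.37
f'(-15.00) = -0.67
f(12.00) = 4.99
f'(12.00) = 0.73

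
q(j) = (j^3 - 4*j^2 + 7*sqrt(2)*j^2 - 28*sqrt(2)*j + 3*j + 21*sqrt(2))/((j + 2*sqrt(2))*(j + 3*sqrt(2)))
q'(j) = (3*j^2 - 8*j + 14*sqrt(2)*j - 28*sqrt(2) + 3)/((j + 2*sqrt(2))*(j + 3*sqrt(2))) - (j^3 - 4*j^2 + 7*sqrt(2)*j^2 - 28*sqrt(2)*j + 3*j + 21*sqrt(2))/((j + 2*sqrt(2))*(j + 3*sqrt(2))^2) - (j^3 - 4*j^2 + 7*sqrt(2)*j^2 - 28*sqrt(2)*j + 3*j + 21*sqrt(2))/((j + 2*sqrt(2))^2*(j + 3*sqrt(2)))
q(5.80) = 2.44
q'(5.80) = 1.01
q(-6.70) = 25.12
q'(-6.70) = 18.71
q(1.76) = -0.40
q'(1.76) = -0.08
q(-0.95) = 11.15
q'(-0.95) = -16.61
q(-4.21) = -4739.29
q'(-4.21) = 142499.51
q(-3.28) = -409.29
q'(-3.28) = -382.22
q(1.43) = -0.32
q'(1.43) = -0.43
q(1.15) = -0.14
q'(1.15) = -0.83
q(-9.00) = 3.68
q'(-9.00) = 4.78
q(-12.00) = -5.76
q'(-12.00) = 2.20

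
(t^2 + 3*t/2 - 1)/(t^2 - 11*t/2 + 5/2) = (t + 2)/(t - 5)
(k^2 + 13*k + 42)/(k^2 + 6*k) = (k + 7)/k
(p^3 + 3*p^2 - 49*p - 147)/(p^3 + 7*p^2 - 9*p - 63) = (p - 7)/(p - 3)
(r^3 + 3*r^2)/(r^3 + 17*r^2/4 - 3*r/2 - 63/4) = 4*r^2/(4*r^2 + 5*r - 21)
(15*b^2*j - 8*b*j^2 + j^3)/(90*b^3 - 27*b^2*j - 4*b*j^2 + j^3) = j*(5*b - j)/(30*b^2 + b*j - j^2)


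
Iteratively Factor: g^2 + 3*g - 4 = (g + 4)*(g - 1)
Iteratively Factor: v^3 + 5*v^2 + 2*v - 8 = (v - 1)*(v^2 + 6*v + 8) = (v - 1)*(v + 4)*(v + 2)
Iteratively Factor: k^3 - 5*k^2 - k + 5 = (k - 5)*(k^2 - 1) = (k - 5)*(k + 1)*(k - 1)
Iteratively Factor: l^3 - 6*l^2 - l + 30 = (l - 5)*(l^2 - l - 6) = (l - 5)*(l + 2)*(l - 3)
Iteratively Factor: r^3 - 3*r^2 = (r - 3)*(r^2) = r*(r - 3)*(r)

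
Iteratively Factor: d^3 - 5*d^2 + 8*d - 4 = (d - 1)*(d^2 - 4*d + 4) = (d - 2)*(d - 1)*(d - 2)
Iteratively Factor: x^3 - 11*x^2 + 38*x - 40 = (x - 2)*(x^2 - 9*x + 20) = (x - 4)*(x - 2)*(x - 5)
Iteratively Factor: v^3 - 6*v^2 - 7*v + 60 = (v - 5)*(v^2 - v - 12) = (v - 5)*(v - 4)*(v + 3)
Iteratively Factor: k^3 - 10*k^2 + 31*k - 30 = (k - 3)*(k^2 - 7*k + 10) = (k - 3)*(k - 2)*(k - 5)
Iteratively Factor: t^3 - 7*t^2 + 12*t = (t - 3)*(t^2 - 4*t) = t*(t - 3)*(t - 4)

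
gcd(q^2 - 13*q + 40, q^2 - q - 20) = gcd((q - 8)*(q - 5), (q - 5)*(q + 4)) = q - 5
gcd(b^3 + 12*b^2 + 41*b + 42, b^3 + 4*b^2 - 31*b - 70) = b^2 + 9*b + 14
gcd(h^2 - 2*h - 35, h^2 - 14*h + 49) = h - 7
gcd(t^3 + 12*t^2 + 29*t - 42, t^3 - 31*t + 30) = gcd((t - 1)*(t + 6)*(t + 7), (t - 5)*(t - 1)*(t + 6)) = t^2 + 5*t - 6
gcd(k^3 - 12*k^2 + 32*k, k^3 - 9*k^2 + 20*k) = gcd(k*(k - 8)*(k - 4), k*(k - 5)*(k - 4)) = k^2 - 4*k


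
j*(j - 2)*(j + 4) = j^3 + 2*j^2 - 8*j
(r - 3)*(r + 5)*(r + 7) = r^3 + 9*r^2 - r - 105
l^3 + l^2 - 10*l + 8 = (l - 2)*(l - 1)*(l + 4)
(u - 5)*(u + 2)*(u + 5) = u^3 + 2*u^2 - 25*u - 50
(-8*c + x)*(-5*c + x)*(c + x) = 40*c^3 + 27*c^2*x - 12*c*x^2 + x^3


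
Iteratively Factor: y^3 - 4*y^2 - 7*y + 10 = (y - 5)*(y^2 + y - 2) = (y - 5)*(y - 1)*(y + 2)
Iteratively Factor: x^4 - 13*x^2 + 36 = (x + 3)*(x^3 - 3*x^2 - 4*x + 12) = (x - 2)*(x + 3)*(x^2 - x - 6) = (x - 3)*(x - 2)*(x + 3)*(x + 2)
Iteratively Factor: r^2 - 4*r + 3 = (r - 3)*(r - 1)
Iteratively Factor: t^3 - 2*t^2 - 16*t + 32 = (t - 4)*(t^2 + 2*t - 8) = (t - 4)*(t - 2)*(t + 4)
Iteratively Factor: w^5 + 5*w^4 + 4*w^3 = (w + 4)*(w^4 + w^3) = (w + 1)*(w + 4)*(w^3) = w*(w + 1)*(w + 4)*(w^2) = w^2*(w + 1)*(w + 4)*(w)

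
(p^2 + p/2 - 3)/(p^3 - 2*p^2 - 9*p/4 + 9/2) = 2*(p + 2)/(2*p^2 - p - 6)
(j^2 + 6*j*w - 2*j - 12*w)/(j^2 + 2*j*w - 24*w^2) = (2 - j)/(-j + 4*w)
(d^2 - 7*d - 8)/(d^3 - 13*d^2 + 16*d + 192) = (d + 1)/(d^2 - 5*d - 24)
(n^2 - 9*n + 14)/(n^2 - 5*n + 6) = (n - 7)/(n - 3)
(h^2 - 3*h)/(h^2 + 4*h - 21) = h/(h + 7)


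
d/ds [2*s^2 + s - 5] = 4*s + 1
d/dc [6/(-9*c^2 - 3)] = 12*c/(3*c^2 + 1)^2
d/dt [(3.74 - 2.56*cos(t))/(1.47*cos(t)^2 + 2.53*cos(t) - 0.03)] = (-3.7632*cos(t)^2 + 10.9956*cos(t) + 9.3854)*sin(t)/(2.1609*cos(t)^4 + 7.4382*cos(t)^3 + 6.3127*cos(t)^2 - 0.1518*cos(t) + 0.0009)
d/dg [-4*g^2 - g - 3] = -8*g - 1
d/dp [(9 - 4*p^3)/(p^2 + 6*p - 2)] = 2*(-6*p^2*(p^2 + 6*p - 2) + (p + 3)*(4*p^3 - 9))/(p^2 + 6*p - 2)^2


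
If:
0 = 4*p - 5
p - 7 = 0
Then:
No Solution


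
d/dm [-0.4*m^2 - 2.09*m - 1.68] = -0.8*m - 2.09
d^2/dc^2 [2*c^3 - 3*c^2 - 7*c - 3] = 12*c - 6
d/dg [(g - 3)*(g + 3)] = 2*g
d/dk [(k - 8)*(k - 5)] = 2*k - 13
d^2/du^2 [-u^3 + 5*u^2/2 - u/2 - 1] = 5 - 6*u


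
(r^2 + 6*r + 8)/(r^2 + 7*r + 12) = (r + 2)/(r + 3)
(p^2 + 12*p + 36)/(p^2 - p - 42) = (p + 6)/(p - 7)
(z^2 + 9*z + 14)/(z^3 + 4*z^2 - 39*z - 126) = (z + 2)/(z^2 - 3*z - 18)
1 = 1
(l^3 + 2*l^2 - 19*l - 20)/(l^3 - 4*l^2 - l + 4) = (l + 5)/(l - 1)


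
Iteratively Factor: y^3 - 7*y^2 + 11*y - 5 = (y - 5)*(y^2 - 2*y + 1) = (y - 5)*(y - 1)*(y - 1)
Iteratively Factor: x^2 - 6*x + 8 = (x - 4)*(x - 2)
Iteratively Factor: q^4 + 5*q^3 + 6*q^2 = (q + 3)*(q^3 + 2*q^2) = q*(q + 3)*(q^2 + 2*q) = q^2*(q + 3)*(q + 2)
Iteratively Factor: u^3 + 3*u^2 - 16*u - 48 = (u + 4)*(u^2 - u - 12) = (u + 3)*(u + 4)*(u - 4)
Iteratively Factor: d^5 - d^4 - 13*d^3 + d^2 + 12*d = (d + 3)*(d^4 - 4*d^3 - d^2 + 4*d) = d*(d + 3)*(d^3 - 4*d^2 - d + 4) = d*(d + 1)*(d + 3)*(d^2 - 5*d + 4) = d*(d - 1)*(d + 1)*(d + 3)*(d - 4)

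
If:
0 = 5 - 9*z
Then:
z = 5/9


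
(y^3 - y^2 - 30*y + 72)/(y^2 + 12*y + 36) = (y^2 - 7*y + 12)/(y + 6)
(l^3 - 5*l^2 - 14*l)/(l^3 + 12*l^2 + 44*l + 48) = l*(l - 7)/(l^2 + 10*l + 24)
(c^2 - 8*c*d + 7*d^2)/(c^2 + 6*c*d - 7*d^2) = (c - 7*d)/(c + 7*d)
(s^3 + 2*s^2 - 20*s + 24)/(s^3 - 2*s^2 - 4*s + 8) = (s + 6)/(s + 2)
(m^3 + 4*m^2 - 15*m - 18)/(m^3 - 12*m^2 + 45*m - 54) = (m^2 + 7*m + 6)/(m^2 - 9*m + 18)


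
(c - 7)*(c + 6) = c^2 - c - 42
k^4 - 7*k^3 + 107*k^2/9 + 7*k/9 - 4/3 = (k - 4)*(k - 3)*(k - 1/3)*(k + 1/3)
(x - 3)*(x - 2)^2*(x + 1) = x^4 - 6*x^3 + 9*x^2 + 4*x - 12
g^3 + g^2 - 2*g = g*(g - 1)*(g + 2)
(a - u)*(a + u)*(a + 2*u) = a^3 + 2*a^2*u - a*u^2 - 2*u^3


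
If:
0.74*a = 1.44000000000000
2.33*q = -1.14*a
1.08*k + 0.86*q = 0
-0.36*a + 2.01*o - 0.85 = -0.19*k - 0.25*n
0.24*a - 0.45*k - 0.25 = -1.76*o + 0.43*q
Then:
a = 1.95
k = 0.76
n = 6.93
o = -0.16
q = -0.95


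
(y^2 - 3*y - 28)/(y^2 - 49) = (y + 4)/(y + 7)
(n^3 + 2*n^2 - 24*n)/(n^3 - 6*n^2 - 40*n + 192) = n/(n - 8)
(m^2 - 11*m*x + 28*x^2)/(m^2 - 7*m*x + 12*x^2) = (-m + 7*x)/(-m + 3*x)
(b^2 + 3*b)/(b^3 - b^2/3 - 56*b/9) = 9*(b + 3)/(9*b^2 - 3*b - 56)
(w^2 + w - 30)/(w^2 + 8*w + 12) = (w - 5)/(w + 2)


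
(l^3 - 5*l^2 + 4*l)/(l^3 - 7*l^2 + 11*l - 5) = l*(l - 4)/(l^2 - 6*l + 5)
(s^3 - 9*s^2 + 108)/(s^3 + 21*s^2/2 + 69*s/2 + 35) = 2*(s^3 - 9*s^2 + 108)/(2*s^3 + 21*s^2 + 69*s + 70)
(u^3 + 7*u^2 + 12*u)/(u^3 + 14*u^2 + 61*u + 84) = u/(u + 7)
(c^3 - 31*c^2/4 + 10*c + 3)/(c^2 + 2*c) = (c^3 - 31*c^2/4 + 10*c + 3)/(c*(c + 2))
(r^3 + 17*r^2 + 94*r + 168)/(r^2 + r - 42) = (r^2 + 10*r + 24)/(r - 6)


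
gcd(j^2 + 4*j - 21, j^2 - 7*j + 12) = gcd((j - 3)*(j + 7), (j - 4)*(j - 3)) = j - 3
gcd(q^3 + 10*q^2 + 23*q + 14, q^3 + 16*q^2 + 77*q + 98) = q^2 + 9*q + 14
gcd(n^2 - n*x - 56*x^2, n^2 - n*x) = 1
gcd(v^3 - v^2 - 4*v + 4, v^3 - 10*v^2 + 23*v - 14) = v^2 - 3*v + 2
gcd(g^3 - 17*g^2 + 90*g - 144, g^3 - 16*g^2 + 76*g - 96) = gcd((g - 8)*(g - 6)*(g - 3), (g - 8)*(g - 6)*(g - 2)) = g^2 - 14*g + 48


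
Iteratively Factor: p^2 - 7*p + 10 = (p - 5)*(p - 2)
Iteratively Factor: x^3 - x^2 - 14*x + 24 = (x + 4)*(x^2 - 5*x + 6) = (x - 3)*(x + 4)*(x - 2)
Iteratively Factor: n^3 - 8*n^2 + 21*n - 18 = (n - 2)*(n^2 - 6*n + 9) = (n - 3)*(n - 2)*(n - 3)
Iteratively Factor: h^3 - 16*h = (h + 4)*(h^2 - 4*h) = (h - 4)*(h + 4)*(h)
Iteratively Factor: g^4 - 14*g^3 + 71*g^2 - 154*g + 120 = (g - 5)*(g^3 - 9*g^2 + 26*g - 24) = (g - 5)*(g - 3)*(g^2 - 6*g + 8) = (g - 5)*(g - 3)*(g - 2)*(g - 4)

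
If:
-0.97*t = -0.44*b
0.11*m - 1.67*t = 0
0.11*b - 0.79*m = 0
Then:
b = 0.00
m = 0.00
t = 0.00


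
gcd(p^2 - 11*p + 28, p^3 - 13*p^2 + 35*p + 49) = p - 7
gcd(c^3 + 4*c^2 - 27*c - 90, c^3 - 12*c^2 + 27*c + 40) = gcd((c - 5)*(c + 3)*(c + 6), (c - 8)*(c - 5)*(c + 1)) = c - 5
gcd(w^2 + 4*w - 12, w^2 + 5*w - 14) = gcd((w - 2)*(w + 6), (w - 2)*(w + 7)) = w - 2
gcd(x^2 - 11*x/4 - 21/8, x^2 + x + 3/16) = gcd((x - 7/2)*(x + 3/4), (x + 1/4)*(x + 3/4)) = x + 3/4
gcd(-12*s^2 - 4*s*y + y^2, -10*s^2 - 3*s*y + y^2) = 2*s + y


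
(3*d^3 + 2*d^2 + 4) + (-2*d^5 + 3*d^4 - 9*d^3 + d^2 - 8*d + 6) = -2*d^5 + 3*d^4 - 6*d^3 + 3*d^2 - 8*d + 10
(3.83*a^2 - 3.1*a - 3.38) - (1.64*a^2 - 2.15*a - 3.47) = 2.19*a^2 - 0.95*a + 0.0900000000000003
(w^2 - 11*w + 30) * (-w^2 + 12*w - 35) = -w^4 + 23*w^3 - 197*w^2 + 745*w - 1050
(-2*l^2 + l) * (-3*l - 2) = 6*l^3 + l^2 - 2*l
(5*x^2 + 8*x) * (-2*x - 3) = -10*x^3 - 31*x^2 - 24*x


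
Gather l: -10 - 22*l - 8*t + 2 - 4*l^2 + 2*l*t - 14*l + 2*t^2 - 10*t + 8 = -4*l^2 + l*(2*t - 36) + 2*t^2 - 18*t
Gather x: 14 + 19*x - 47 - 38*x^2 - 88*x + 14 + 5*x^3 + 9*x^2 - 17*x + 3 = 5*x^3 - 29*x^2 - 86*x - 16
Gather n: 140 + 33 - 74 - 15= 84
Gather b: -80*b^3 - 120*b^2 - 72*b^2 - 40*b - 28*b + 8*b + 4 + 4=-80*b^3 - 192*b^2 - 60*b + 8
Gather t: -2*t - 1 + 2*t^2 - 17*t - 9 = 2*t^2 - 19*t - 10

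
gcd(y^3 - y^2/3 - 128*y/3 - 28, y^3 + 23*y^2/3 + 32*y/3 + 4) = y^2 + 20*y/3 + 4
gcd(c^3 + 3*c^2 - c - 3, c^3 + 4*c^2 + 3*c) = c^2 + 4*c + 3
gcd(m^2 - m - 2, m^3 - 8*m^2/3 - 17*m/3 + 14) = m - 2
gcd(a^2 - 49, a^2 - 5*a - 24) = 1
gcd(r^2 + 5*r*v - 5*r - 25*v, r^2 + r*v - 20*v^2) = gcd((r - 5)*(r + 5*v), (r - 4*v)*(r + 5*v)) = r + 5*v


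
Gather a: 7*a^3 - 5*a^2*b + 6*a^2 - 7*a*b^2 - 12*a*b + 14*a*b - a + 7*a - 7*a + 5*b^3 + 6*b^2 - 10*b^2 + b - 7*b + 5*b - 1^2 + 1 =7*a^3 + a^2*(6 - 5*b) + a*(-7*b^2 + 2*b - 1) + 5*b^3 - 4*b^2 - b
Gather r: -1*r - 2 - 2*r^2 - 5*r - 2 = -2*r^2 - 6*r - 4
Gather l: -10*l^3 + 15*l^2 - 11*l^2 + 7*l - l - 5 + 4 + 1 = -10*l^3 + 4*l^2 + 6*l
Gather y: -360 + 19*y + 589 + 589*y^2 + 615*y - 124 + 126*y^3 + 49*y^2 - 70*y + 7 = 126*y^3 + 638*y^2 + 564*y + 112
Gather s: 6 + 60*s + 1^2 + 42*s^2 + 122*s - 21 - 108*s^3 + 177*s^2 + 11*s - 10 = -108*s^3 + 219*s^2 + 193*s - 24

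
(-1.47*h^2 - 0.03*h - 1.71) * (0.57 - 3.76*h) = 5.5272*h^3 - 0.7251*h^2 + 6.4125*h - 0.9747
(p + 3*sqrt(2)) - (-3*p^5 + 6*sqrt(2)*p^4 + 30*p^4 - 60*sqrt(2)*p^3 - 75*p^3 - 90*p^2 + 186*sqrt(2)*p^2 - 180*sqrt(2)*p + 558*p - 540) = 3*p^5 - 30*p^4 - 6*sqrt(2)*p^4 + 75*p^3 + 60*sqrt(2)*p^3 - 186*sqrt(2)*p^2 + 90*p^2 - 557*p + 180*sqrt(2)*p + 3*sqrt(2) + 540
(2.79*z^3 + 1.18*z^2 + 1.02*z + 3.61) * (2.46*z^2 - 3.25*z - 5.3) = 6.8634*z^5 - 6.1647*z^4 - 16.1128*z^3 - 0.6884*z^2 - 17.1385*z - 19.133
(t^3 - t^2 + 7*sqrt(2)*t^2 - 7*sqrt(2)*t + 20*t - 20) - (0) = t^3 - t^2 + 7*sqrt(2)*t^2 - 7*sqrt(2)*t + 20*t - 20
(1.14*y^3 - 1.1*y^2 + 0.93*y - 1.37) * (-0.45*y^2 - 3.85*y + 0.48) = -0.513*y^5 - 3.894*y^4 + 4.3637*y^3 - 3.492*y^2 + 5.7209*y - 0.6576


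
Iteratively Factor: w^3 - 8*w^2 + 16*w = (w)*(w^2 - 8*w + 16) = w*(w - 4)*(w - 4)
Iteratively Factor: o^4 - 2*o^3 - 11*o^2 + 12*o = (o + 3)*(o^3 - 5*o^2 + 4*o) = o*(o + 3)*(o^2 - 5*o + 4) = o*(o - 4)*(o + 3)*(o - 1)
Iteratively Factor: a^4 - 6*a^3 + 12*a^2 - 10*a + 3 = (a - 1)*(a^3 - 5*a^2 + 7*a - 3) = (a - 1)^2*(a^2 - 4*a + 3) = (a - 1)^3*(a - 3)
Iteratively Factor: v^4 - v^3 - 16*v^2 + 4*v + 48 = (v - 2)*(v^3 + v^2 - 14*v - 24) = (v - 2)*(v + 3)*(v^2 - 2*v - 8) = (v - 2)*(v + 2)*(v + 3)*(v - 4)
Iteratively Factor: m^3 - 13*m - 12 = (m + 3)*(m^2 - 3*m - 4) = (m - 4)*(m + 3)*(m + 1)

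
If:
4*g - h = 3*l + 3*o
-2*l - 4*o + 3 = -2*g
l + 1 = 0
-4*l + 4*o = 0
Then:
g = -9/2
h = -12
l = -1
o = -1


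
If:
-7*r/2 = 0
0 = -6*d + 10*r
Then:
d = 0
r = 0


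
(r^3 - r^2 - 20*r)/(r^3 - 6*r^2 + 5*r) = (r + 4)/(r - 1)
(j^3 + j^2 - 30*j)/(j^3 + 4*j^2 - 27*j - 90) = j/(j + 3)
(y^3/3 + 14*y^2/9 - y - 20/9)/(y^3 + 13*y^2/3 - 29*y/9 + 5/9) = (3*y^2 - y - 4)/(9*y^2 - 6*y + 1)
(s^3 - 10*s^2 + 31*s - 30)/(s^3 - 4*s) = (s^2 - 8*s + 15)/(s*(s + 2))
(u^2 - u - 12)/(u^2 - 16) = (u + 3)/(u + 4)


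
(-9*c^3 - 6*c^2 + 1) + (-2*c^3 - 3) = -11*c^3 - 6*c^2 - 2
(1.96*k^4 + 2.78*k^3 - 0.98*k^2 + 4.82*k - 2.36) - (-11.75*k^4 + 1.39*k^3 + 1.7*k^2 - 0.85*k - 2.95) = 13.71*k^4 + 1.39*k^3 - 2.68*k^2 + 5.67*k + 0.59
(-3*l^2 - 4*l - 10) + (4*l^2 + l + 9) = l^2 - 3*l - 1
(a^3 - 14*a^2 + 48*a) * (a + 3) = a^4 - 11*a^3 + 6*a^2 + 144*a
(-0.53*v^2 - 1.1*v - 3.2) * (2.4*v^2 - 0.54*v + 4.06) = -1.272*v^4 - 2.3538*v^3 - 9.2378*v^2 - 2.738*v - 12.992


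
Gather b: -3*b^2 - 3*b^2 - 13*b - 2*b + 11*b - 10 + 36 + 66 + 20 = -6*b^2 - 4*b + 112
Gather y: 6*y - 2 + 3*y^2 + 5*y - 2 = 3*y^2 + 11*y - 4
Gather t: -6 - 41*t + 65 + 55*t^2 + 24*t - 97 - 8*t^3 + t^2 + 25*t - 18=-8*t^3 + 56*t^2 + 8*t - 56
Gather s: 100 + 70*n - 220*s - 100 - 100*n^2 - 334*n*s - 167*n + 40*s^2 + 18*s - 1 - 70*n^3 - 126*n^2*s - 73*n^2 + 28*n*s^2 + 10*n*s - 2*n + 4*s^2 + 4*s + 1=-70*n^3 - 173*n^2 - 99*n + s^2*(28*n + 44) + s*(-126*n^2 - 324*n - 198)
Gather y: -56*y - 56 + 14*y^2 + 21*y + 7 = 14*y^2 - 35*y - 49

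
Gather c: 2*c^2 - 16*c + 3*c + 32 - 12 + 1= 2*c^2 - 13*c + 21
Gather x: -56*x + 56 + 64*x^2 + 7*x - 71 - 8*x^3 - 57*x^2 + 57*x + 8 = -8*x^3 + 7*x^2 + 8*x - 7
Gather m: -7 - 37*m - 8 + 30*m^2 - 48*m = 30*m^2 - 85*m - 15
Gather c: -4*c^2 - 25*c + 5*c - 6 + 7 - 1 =-4*c^2 - 20*c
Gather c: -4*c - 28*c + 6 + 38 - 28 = 16 - 32*c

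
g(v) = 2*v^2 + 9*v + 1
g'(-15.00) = -51.00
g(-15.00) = 316.00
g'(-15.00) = -51.00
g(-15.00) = 316.00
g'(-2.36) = -0.44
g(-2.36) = -9.10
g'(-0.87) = 5.52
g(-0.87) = -5.32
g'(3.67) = 23.68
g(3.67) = 60.97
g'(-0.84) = 5.64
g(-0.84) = -5.15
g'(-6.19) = -15.76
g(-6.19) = 21.92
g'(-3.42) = -4.68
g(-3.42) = -6.39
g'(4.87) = 28.48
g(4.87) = 92.26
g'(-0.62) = 6.52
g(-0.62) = -3.81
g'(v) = 4*v + 9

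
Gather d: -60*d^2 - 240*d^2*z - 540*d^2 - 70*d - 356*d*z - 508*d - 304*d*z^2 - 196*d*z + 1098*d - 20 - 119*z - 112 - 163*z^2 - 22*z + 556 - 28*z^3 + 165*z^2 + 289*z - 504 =d^2*(-240*z - 600) + d*(-304*z^2 - 552*z + 520) - 28*z^3 + 2*z^2 + 148*z - 80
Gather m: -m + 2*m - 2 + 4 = m + 2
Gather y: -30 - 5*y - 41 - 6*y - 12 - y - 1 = -12*y - 84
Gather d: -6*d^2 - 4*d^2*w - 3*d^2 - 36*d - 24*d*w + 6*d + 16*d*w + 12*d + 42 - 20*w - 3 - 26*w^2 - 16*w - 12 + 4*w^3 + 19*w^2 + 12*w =d^2*(-4*w - 9) + d*(-8*w - 18) + 4*w^3 - 7*w^2 - 24*w + 27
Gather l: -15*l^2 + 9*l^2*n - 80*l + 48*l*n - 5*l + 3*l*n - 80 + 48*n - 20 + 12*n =l^2*(9*n - 15) + l*(51*n - 85) + 60*n - 100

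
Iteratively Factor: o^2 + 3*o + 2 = (o + 1)*(o + 2)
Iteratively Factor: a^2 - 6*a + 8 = (a - 2)*(a - 4)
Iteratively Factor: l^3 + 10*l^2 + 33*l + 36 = (l + 4)*(l^2 + 6*l + 9) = (l + 3)*(l + 4)*(l + 3)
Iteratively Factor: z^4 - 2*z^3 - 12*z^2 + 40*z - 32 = (z - 2)*(z^3 - 12*z + 16) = (z - 2)^2*(z^2 + 2*z - 8) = (z - 2)^2*(z + 4)*(z - 2)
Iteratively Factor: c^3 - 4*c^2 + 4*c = (c - 2)*(c^2 - 2*c) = (c - 2)^2*(c)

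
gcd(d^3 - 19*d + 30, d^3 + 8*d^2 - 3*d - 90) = d^2 + 2*d - 15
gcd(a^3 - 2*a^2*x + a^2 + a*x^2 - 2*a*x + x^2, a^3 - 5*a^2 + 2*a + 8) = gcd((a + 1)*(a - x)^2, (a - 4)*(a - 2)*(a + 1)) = a + 1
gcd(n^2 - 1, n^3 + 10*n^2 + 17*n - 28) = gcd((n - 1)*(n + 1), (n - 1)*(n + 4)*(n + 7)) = n - 1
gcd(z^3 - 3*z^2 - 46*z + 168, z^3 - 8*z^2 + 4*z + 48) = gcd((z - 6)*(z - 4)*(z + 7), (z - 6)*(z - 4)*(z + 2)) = z^2 - 10*z + 24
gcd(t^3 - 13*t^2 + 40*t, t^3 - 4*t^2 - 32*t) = t^2 - 8*t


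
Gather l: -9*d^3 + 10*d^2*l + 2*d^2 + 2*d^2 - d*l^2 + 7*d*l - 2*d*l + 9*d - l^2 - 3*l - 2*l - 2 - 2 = -9*d^3 + 4*d^2 + 9*d + l^2*(-d - 1) + l*(10*d^2 + 5*d - 5) - 4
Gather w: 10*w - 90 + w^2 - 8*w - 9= w^2 + 2*w - 99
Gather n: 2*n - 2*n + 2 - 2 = 0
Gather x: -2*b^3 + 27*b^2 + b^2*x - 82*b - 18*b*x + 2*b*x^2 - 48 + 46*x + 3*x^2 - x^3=-2*b^3 + 27*b^2 - 82*b - x^3 + x^2*(2*b + 3) + x*(b^2 - 18*b + 46) - 48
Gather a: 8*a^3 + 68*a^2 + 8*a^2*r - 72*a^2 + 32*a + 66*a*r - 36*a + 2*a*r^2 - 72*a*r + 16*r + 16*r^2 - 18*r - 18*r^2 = 8*a^3 + a^2*(8*r - 4) + a*(2*r^2 - 6*r - 4) - 2*r^2 - 2*r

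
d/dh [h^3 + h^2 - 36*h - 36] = 3*h^2 + 2*h - 36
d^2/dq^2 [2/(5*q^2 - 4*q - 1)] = 4*(25*q^2 - 20*q - 4*(5*q - 2)^2 - 5)/(-5*q^2 + 4*q + 1)^3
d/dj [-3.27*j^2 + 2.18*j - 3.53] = 2.18 - 6.54*j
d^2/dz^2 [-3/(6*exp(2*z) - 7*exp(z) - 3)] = 3*(2*(12*exp(z) - 7)^2*exp(z) + (24*exp(z) - 7)*(-6*exp(2*z) + 7*exp(z) + 3))*exp(z)/(-6*exp(2*z) + 7*exp(z) + 3)^3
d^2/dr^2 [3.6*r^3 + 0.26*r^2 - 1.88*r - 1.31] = 21.6*r + 0.52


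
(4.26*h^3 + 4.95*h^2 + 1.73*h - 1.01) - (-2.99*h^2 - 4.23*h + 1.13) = 4.26*h^3 + 7.94*h^2 + 5.96*h - 2.14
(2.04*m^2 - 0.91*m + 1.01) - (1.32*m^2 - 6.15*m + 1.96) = 0.72*m^2 + 5.24*m - 0.95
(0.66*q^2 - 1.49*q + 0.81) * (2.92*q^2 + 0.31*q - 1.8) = 1.9272*q^4 - 4.1462*q^3 + 0.7153*q^2 + 2.9331*q - 1.458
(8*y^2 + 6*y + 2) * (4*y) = 32*y^3 + 24*y^2 + 8*y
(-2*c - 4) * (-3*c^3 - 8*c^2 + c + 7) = 6*c^4 + 28*c^3 + 30*c^2 - 18*c - 28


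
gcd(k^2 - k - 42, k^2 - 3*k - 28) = k - 7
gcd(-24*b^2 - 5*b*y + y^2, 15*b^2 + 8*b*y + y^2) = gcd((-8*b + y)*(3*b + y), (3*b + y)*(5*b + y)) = 3*b + y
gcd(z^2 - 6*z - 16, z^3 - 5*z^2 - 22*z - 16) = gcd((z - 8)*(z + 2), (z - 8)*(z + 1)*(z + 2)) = z^2 - 6*z - 16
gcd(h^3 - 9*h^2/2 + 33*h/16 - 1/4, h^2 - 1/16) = h - 1/4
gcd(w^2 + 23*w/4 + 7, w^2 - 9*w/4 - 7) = w + 7/4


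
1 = 1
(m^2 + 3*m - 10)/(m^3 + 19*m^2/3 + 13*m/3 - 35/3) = 3*(m - 2)/(3*m^2 + 4*m - 7)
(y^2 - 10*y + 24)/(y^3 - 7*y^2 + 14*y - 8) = (y - 6)/(y^2 - 3*y + 2)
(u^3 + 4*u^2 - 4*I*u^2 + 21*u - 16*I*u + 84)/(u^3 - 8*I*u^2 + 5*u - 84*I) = (u + 4)/(u - 4*I)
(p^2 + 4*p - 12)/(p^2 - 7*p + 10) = (p + 6)/(p - 5)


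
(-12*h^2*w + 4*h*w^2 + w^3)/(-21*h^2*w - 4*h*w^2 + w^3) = (12*h^2 - 4*h*w - w^2)/(21*h^2 + 4*h*w - w^2)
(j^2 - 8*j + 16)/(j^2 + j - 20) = (j - 4)/(j + 5)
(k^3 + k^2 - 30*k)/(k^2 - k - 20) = k*(k + 6)/(k + 4)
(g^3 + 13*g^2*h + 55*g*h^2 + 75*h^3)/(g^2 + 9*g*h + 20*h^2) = (g^2 + 8*g*h + 15*h^2)/(g + 4*h)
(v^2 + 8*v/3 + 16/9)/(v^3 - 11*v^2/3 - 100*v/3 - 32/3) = (9*v^2 + 24*v + 16)/(3*(3*v^3 - 11*v^2 - 100*v - 32))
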